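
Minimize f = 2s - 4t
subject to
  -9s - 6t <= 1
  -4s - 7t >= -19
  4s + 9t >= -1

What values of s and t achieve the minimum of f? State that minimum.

Extreme points and f = 2s - 4t:
  (-121/39, 175/39) → f = -314/13
  (-1/19, -5/57) → f = 14/57
  (89/4, -10) → f = 169/2

At the optimal vertex, -9s - 6t = 1 and -4s - 7t = -19.
Solving simultaneously gives s = -121/39, t = 175/39.

s = -121/39, t = 175/39, minimum f = -314/13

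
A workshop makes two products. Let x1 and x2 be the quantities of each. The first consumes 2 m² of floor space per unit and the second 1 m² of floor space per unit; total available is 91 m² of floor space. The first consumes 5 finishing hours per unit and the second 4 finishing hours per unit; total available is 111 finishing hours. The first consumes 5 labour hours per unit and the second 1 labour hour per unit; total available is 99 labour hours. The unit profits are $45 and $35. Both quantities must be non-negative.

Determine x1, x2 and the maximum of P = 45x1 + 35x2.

x1 = 19, x2 = 4, maximum P = 995

Corner points and P = 45x1 + 35x2:
  (0, 0) → P = 0
  (0, 111/4) → P = 3885/4
  (99/5, 0) → P = 891
  (19, 4) → P = 995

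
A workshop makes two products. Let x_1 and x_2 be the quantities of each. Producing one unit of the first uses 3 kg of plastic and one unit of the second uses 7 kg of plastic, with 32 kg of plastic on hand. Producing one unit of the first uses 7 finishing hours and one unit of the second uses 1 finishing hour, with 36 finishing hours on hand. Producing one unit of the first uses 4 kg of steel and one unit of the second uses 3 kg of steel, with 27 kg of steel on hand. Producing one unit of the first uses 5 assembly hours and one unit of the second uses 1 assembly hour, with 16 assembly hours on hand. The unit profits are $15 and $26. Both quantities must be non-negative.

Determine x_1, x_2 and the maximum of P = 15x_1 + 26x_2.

Feasible corners and P = 15x_1 + 26x_2:
  (0, 0) → P = 0
  (0, 32/7) → P = 832/7
  (16/5, 0) → P = 48
  (5/2, 7/2) → P = 257/2

x_1 = 5/2, x_2 = 7/2, maximum P = 257/2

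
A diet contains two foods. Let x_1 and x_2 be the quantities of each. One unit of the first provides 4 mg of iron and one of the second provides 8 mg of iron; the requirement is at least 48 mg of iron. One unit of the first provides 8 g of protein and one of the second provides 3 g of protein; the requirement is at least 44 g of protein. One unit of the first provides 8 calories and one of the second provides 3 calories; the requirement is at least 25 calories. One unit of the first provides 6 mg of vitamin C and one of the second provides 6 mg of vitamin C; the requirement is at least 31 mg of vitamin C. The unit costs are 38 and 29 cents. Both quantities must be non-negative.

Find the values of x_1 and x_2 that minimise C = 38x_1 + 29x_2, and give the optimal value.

x_1 = 4, x_2 = 4, minimum C = 268

The feasible region is unbounded (it extends along (0, 1), (1, 0)), but C strictly increases along every unbounded feasible direction, so there is no improving ray and the minimum is attained at a vertex.

The binding constraints are 4x_1 + 8x_2 = 48 and 8x_1 + 3x_2 = 44.
Solving simultaneously gives x_1 = 4, x_2 = 4.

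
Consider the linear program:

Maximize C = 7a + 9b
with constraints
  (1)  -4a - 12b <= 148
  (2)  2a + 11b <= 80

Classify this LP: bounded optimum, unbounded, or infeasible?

unbounded

From the feasible point (-647/5, 154/5), moving in the direction (12, -4) keeps every constraint satisfied while C increases without bound.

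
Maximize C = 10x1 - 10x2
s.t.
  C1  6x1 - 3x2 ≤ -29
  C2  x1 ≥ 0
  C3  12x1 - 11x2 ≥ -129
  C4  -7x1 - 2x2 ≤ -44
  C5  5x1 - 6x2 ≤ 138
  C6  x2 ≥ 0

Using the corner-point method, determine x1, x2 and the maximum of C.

x1 = 74/33, x2 = 467/33, maximum C = -1310/11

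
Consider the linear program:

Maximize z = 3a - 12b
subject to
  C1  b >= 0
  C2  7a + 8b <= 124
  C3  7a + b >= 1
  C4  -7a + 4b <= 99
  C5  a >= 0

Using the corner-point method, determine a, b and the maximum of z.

a = 124/7, b = 0, maximum z = 372/7

Vertices and z = 3a - 12b:
  (124/7, 0) → z = 372/7
  (1/7, 0) → z = 3/7
  (0, 31/2) → z = -186
  (0, 1) → z = -12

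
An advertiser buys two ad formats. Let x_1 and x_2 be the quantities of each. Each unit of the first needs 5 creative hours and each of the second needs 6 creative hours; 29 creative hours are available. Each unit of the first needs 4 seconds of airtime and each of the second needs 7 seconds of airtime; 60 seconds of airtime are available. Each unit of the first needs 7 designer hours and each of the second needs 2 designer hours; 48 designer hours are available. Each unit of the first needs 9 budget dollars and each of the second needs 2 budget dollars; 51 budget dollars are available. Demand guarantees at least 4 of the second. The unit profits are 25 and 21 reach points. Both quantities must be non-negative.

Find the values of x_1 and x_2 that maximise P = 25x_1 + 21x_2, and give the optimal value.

x_1 = 1, x_2 = 4, maximum P = 109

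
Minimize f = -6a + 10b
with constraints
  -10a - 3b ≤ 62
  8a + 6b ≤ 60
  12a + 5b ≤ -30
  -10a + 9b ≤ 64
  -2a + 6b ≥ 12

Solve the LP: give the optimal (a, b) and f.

Feasible corners and f = -6a + 10b:
  (-25/4, 1/6) → f = 235/6
  (-68/11, -2/33) → f = 1204/33
  (-295/79, 234/79) → f = 4110/79
  (-120/41, 42/41) → f = 1140/41

The optimum lies where 12a + 5b = -30 and -2a + 6b = 12.
Solving simultaneously gives a = -120/41, b = 42/41.

a = -120/41, b = 42/41, minimum f = 1140/41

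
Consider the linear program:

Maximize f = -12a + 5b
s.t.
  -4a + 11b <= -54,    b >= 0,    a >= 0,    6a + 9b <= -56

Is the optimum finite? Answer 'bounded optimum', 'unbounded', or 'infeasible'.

The boundaries -4a + 11b = -54 and b = 0 meet at (27/2, 0), but that point violates 6a + 9b ≤ -56. Every candidate vertex is excluded by some other constraint, so the feasible region is empty.

infeasible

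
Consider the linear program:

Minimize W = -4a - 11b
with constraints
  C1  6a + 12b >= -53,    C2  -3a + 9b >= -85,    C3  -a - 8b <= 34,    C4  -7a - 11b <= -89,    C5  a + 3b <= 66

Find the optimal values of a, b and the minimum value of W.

a = 283/6, b = 113/18, minimum W = -4639/18

Corner points and W = -4a - 11b:
  (217/12, -41/12) → W = -139/4
  (283/6, 113/18) → W = -4639/18
  (-459/10, 373/10) → W = -2267/10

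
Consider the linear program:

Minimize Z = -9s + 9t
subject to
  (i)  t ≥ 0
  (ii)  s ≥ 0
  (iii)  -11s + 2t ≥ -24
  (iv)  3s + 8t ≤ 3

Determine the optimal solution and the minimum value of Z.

Feasible corners and Z = -9s + 9t:
  (0, 0) → Z = 0
  (1, 0) → Z = -9
  (0, 3/8) → Z = 27/8

The binding constraints are t = 0 and 3s + 8t = 3.
Solving simultaneously gives s = 1, t = 0.

s = 1, t = 0, minimum Z = -9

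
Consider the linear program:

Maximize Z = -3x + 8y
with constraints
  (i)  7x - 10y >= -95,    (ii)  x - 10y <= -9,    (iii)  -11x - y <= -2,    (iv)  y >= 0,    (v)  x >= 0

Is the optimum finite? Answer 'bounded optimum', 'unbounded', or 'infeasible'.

unbounded

From the feasible point (0, 19/2), moving in the direction (10, 7) keeps every constraint satisfied while Z increases without bound.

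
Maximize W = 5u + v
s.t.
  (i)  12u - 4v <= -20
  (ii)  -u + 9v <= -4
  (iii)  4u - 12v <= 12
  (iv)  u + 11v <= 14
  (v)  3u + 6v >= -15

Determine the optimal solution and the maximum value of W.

u = -49/26, v = -17/26, maximum W = -131/13

Extreme points and W = 5u + v:
  (-49/26, -17/26) → W = -131/13
  (-15/7, -10/7) → W = -85/7
  (-37/11, -9/11) → W = -194/11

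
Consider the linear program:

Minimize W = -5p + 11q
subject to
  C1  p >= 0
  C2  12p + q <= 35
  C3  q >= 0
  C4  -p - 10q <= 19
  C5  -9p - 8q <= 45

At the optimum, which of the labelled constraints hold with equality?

C2 and C3

Vertices and W = -5p + 11q:
  (0, 35) → W = 385
  (0, 0) → W = 0
  (35/12, 0) → W = -175/12

The minimum is at (35/12, 0). Substituting into each constraint, equality holds for C2 and C3; the remaining constraints have slack.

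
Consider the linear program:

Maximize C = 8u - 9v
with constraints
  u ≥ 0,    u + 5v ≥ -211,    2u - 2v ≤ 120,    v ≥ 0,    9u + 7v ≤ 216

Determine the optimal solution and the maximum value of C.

u = 24, v = 0, maximum C = 192

Corner points and C = 8u - 9v:
  (0, 0) → C = 0
  (0, 216/7) → C = -1944/7
  (24, 0) → C = 192

At the optimal vertex, v = 0 and 9u + 7v = 216.
Solving simultaneously gives u = 24, v = 0.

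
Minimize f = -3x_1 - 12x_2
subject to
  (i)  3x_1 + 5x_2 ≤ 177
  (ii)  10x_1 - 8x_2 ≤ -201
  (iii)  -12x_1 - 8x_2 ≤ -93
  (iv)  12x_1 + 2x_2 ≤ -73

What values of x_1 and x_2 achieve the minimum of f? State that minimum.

Feasible corners and f = -3x_1 - 12x_2:
  (-317/12, 205/4) → f = -2143/4
  (-719/54, 781/18) → f = -8653/18
  (-385/36, 83/3) → f = -3599/12

The optimum lies where 3x_1 + 5x_2 = 177 and -12x_1 - 8x_2 = -93.
Solving simultaneously gives x_1 = -317/12, x_2 = 205/4.

x_1 = -317/12, x_2 = 205/4, minimum f = -2143/4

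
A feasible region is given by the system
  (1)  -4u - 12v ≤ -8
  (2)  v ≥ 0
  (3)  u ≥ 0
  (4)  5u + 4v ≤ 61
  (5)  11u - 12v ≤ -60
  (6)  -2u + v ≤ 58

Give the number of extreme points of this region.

3

Of the 15 pairwise boundary intersections, those satisfying every inequality are:
  (0, 61/4)
  (0, 5)
  (123/26, 971/104)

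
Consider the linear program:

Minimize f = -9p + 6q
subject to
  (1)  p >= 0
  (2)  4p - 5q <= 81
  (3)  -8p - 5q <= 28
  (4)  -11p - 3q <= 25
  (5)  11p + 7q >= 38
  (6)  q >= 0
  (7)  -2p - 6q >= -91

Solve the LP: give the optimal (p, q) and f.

p = 941/34, q = 101/17, minimum f = -7257/34

Corner points and f = -9p + 6q:
  (0, 38/7) → f = 228/7
  (0, 91/6) → f = 91
  (81/4, 0) → f = -729/4
  (941/34, 101/17) → f = -7257/34
  (38/11, 0) → f = -342/11

At the optimal vertex, 4p - 5q = 81 and -2p - 6q = -91.
Solving simultaneously gives p = 941/34, q = 101/17.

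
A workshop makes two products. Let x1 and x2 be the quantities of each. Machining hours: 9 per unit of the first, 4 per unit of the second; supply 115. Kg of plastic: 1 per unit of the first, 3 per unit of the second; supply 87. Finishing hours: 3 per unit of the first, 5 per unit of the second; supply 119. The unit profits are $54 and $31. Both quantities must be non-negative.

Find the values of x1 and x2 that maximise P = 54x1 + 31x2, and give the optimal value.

Extreme points and P = 54x1 + 31x2:
  (0, 0) → P = 0
  (0, 119/5) → P = 3689/5
  (115/9, 0) → P = 690
  (3, 22) → P = 844

The binding constraints are 9x1 + 4x2 = 115 and 3x1 + 5x2 = 119.
Solving simultaneously gives x1 = 3, x2 = 22.

x1 = 3, x2 = 22, maximum P = 844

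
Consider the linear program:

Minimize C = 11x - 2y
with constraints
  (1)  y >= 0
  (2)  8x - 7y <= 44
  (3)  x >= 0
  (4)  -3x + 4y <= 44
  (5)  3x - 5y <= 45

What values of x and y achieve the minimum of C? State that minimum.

x = 0, y = 11, minimum C = -22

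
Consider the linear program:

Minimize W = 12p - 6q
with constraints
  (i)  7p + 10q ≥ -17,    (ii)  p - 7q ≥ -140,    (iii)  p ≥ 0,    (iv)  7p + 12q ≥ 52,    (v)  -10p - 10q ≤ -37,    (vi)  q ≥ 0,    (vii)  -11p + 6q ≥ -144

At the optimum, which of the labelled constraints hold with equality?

(ii) and (iii)

Corner points and W = 12p - 6q:
  (0, 20) → W = -120
  (1848/71, 1684/71) → W = 12072/71
  (0, 13/3) → W = -26
  (52/7, 0) → W = 624/7
  (144/11, 0) → W = 1728/11

The minimum is at (0, 20). Substituting into each constraint, equality holds for (ii) and (iii); the remaining constraints have slack.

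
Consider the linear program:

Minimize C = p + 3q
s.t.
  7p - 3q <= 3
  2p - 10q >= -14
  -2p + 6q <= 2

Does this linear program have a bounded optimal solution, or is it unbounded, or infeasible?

unbounded

From the feasible point (2/3, 5/9), moving in the direction (-6, -2) keeps every constraint satisfied while C decreases without bound.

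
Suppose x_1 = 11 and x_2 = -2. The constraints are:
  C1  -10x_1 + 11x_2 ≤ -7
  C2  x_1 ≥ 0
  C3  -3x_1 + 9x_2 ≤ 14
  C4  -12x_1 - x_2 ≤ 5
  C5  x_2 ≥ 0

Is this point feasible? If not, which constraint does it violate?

not feasible — violates C5

Constraint C5: x_2 = -2, which is not ≥ 0. All other constraints are satisfied.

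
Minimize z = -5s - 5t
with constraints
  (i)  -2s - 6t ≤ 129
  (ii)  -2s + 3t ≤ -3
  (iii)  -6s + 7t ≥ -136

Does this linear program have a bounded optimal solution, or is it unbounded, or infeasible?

Feasible corners and z = -5s - 5t:
  (-41/2, -44/3) → z = 1055/6
  (-87/50, -523/25) → z = 1133/10
  (387/4, 127/2) → z = -3205/4
The feasible region has finitely many vertices and no improving ray; the minimum is -3205/4 at (387/4, 127/2).

bounded optimum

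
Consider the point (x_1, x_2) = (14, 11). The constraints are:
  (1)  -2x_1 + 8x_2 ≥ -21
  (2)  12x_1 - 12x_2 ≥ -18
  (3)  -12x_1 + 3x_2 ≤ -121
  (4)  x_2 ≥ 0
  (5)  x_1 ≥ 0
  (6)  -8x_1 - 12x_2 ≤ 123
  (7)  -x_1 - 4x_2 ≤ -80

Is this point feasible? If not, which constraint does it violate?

Constraint (7): -x_1 - 4x_2 = -58, which is not ≤ -80. All other constraints are satisfied.

not feasible — violates (7)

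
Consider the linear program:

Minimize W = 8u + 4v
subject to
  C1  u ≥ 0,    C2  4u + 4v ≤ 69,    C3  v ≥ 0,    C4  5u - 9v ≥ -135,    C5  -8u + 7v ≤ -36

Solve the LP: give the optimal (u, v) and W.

The binding constraints are v = 0 and -8u + 7v = -36.
Solving simultaneously gives u = 9/2, v = 0.

u = 9/2, v = 0, minimum W = 36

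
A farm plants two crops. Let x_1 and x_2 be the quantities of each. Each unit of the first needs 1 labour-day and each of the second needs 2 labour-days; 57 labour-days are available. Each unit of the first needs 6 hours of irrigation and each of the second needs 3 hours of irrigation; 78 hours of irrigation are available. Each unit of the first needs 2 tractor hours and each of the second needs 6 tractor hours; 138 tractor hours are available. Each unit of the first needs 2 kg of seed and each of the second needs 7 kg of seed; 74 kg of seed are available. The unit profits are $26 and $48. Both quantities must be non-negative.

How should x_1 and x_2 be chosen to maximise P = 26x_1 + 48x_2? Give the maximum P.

The optimum lies where 6x_1 + 3x_2 = 78 and 2x_1 + 7x_2 = 74.
Solving simultaneously gives x_1 = 9, x_2 = 8.

x_1 = 9, x_2 = 8, maximum P = 618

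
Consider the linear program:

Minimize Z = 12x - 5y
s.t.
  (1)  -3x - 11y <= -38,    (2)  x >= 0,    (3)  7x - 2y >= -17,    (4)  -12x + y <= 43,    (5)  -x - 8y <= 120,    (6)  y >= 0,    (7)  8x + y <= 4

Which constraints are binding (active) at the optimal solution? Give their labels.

(2) and (7)

Extreme points and Z = 12x - 5y:
  (0, 38/11) → Z = -190/11
  (6/85, 292/85) → Z = -1388/85
  (0, 4) → Z = -20

The minimum is at (0, 4). Substituting into each constraint, equality holds for (2) and (7); the remaining constraints have slack.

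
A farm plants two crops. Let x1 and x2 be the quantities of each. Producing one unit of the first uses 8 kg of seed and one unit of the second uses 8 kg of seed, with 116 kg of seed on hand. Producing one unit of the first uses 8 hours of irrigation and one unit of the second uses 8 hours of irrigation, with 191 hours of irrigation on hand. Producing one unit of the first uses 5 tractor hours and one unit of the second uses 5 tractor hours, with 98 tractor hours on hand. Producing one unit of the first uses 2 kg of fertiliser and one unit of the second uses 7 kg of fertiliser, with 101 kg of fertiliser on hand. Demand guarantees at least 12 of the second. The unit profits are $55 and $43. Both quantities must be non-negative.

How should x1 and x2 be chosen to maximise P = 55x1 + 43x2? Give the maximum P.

Feasible corners and P = 55x1 + 43x2:
  (0, 101/7) → P = 4343/7
  (0, 12) → P = 516
  (1/10, 72/5) → P = 6247/10
  (5/2, 12) → P = 1307/2

The optimum lies where 8x1 + 8x2 = 116 and x2 = 12.
Solving simultaneously gives x1 = 5/2, x2 = 12.

x1 = 5/2, x2 = 12, maximum P = 1307/2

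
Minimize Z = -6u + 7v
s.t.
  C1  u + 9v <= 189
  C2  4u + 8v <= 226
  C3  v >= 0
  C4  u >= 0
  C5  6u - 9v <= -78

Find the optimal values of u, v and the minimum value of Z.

Feasible corners and Z = -6u + 7v:
  (0, 21) → Z = 147
  (111/7, 404/21) → Z = 830/21
  (0, 26/3) → Z = 182/3

u = 111/7, v = 404/21, minimum Z = 830/21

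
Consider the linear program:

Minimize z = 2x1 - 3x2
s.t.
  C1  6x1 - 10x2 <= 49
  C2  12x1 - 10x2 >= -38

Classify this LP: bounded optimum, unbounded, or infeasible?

From the feasible point (-29/2, -68/5), moving in the direction (10, 12) keeps every constraint satisfied while z decreases without bound.

unbounded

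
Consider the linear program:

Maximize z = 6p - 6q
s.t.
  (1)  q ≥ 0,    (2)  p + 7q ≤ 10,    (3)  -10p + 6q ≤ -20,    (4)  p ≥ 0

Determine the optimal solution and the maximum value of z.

p = 10, q = 0, maximum z = 60

The optimum lies where q = 0 and p + 7q = 10.
Solving simultaneously gives p = 10, q = 0.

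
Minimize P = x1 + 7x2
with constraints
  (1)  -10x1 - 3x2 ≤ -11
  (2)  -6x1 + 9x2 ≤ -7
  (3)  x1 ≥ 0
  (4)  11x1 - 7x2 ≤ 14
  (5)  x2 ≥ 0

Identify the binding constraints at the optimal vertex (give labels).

(2) and (5)

Extreme points and P = x1 + 7x2:
  (77/57, 7/57) → P = 42/19
  (7/6, 0) → P = 7/6
  (14/11, 0) → P = 14/11

The minimum is at (7/6, 0). Substituting into each constraint, equality holds for (2) and (5); the remaining constraints have slack.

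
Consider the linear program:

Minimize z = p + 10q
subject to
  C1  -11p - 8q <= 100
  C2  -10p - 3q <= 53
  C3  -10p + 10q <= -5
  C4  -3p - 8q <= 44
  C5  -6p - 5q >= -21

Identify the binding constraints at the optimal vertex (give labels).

C4 and C5

Feasible corners and z = p + 10q:
  (-40/11, -91/22) → z = -45
  (47/22, 18/11) → z = 37/2
  (388/33, -109/11) → z = -262/3

The minimum is at (388/33, -109/11). Substituting into each constraint, equality holds for C4 and C5; the remaining constraints have slack.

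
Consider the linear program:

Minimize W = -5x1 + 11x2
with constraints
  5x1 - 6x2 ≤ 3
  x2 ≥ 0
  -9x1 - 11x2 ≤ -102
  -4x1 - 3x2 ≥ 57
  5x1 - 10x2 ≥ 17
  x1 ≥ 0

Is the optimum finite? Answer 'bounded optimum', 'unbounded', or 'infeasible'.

The boundaries 5x1 - 10x2 = 17 and x1 = 0 meet at (0, -17/10), but that point violates 5x1 - 6x2 ≤ 3. Every candidate vertex is excluded by some other constraint, so the feasible region is empty.

infeasible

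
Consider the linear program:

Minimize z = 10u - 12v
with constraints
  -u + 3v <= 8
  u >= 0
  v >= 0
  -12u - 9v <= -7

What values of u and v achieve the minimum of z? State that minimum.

u = 0, v = 8/3, minimum z = -32

Vertices and z = 10u - 12v:
  (0, 8/3) → z = -32
  (0, 7/9) → z = -28/3
  (7/12, 0) → z = 35/6
The feasible region is unbounded (it extends along (3, 1), (1, 0)), but z strictly increases along every unbounded feasible direction, so there is no improving ray and the minimum is attained at a vertex.

The optimum lies where -u + 3v = 8 and u = 0.
Solving simultaneously gives u = 0, v = 8/3.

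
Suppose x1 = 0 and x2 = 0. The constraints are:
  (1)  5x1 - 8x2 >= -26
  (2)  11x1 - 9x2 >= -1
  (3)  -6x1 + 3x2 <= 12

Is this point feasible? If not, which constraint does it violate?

feasible

(1): 0 ≥ -26 ✓
(2): 0 ≥ -1 ✓
(3): 0 ≤ 12 ✓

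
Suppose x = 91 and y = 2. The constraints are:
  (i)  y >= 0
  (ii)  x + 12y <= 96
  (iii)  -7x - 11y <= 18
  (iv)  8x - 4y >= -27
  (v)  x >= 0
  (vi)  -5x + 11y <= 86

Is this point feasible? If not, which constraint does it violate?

Constraint (ii): x + 12y = 115, which is not ≤ 96. All other constraints are satisfied.

not feasible — violates (ii)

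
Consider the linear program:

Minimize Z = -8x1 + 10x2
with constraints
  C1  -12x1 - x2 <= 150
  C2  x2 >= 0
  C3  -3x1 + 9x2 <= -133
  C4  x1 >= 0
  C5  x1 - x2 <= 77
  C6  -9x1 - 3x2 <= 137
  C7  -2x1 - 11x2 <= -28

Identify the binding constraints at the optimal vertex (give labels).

Extreme points and Z = -8x1 + 10x2:
  (133/3, 0) → Z = -1064/3
  (77, 0) → Z = -616
  (280/3, 49/3) → Z = -1750/3

The minimum is at (77, 0). Substituting into each constraint, equality holds for C2 and C5; the remaining constraints have slack.

C2 and C5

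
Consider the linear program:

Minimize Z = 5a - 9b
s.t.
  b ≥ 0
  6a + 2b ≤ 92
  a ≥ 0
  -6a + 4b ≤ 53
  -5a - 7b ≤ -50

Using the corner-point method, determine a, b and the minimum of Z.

a = 131/18, b = 145/6, minimum Z = -1630/9

The optimum lies where 6a + 2b = 92 and -6a + 4b = 53.
Solving simultaneously gives a = 131/18, b = 145/6.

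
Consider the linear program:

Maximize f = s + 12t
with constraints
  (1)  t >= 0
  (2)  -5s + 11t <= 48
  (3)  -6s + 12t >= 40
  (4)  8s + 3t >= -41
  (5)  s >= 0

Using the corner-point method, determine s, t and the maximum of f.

s = 68/3, t = 44/3, maximum f = 596/3

Corner points and f = s + 12t:
  (68/3, 44/3) → f = 596/3
  (0, 48/11) → f = 576/11
  (0, 10/3) → f = 40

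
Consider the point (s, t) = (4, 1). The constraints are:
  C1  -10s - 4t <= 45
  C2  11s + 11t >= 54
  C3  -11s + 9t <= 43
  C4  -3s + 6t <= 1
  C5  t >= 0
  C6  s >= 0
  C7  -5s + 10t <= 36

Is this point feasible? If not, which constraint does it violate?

feasible

C1: -44 ≤ 45 ✓
C2: 55 ≥ 54 ✓
C3: -35 ≤ 43 ✓
C4: -6 ≤ 1 ✓
C5: 1 ≥ 0 ✓
C6: 4 ≥ 0 ✓
C7: -10 ≤ 36 ✓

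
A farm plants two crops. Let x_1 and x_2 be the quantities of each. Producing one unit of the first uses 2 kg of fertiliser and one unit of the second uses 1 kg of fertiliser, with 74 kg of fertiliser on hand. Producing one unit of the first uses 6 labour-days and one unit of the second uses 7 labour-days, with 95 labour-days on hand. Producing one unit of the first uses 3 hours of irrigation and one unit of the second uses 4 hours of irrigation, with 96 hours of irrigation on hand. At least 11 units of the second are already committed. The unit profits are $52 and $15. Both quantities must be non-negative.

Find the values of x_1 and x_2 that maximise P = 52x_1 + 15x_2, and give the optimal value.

x_1 = 3, x_2 = 11, maximum P = 321

Corner points and P = 52x_1 + 15x_2:
  (0, 95/7) → P = 1425/7
  (0, 11) → P = 165
  (3, 11) → P = 321

The binding constraints are 6x_1 + 7x_2 = 95 and x_2 = 11.
Solving simultaneously gives x_1 = 3, x_2 = 11.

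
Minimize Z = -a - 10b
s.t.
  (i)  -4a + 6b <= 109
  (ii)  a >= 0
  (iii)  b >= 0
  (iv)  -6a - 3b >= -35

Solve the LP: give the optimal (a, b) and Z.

a = 0, b = 35/3, minimum Z = -350/3

Feasible corners and Z = -a - 10b:
  (0, 0) → Z = 0
  (0, 35/3) → Z = -350/3
  (35/6, 0) → Z = -35/6

The optimum lies where a = 0 and -6a - 3b = -35.
Solving simultaneously gives a = 0, b = 35/3.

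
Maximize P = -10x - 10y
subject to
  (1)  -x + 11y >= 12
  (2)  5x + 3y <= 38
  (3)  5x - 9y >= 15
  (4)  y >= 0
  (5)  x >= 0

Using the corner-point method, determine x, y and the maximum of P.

Extreme points and P = -10x - 10y:
  (191/29, 49/29) → P = -2400/29
  (273/46, 75/46) → P = -1740/23
  (129/20, 23/12) → P = -251/3

x = 273/46, y = 75/46, maximum P = -1740/23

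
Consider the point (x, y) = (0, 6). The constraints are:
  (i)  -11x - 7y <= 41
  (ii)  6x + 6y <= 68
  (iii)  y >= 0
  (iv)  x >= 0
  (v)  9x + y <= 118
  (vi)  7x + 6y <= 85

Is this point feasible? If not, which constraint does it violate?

(i): -42 ≤ 41 ✓
(ii): 36 ≤ 68 ✓
(iii): 6 ≥ 0 ✓
(iv): 0 ≥ 0 ✓
(v): 6 ≤ 118 ✓
(vi): 36 ≤ 85 ✓

feasible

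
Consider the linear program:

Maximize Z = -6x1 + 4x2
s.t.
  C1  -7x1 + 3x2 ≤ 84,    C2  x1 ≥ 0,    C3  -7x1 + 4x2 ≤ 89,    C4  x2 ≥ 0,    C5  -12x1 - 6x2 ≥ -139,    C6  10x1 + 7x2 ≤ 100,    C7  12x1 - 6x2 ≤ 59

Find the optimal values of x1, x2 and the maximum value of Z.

x1 = 0, x2 = 100/7, maximum Z = 400/7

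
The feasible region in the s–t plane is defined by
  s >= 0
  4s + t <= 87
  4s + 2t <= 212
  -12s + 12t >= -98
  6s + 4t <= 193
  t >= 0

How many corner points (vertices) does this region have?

5

Pairwise boundary intersections that survive every other constraint:
  (0, 193/4)
  (0, 0)
  (571/30, 163/15)
  (31/2, 25)
  (49/6, 0)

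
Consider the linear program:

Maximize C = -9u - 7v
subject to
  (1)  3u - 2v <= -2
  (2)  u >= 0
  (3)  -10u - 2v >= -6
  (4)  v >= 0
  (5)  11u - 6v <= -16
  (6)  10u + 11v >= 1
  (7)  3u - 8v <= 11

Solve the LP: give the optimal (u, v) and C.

Corner points and C = -9u - 7v:
  (0, 3) → C = -21
  (0, 8/3) → C = -56/3
  (2/41, 113/41) → C = -809/41

At the optimal vertex, u = 0 and 11u - 6v = -16.
Solving simultaneously gives u = 0, v = 8/3.

u = 0, v = 8/3, maximum C = -56/3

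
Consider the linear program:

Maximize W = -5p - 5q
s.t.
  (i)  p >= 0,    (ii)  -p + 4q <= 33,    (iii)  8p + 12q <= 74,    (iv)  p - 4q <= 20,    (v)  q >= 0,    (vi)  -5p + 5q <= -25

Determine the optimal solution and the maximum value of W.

p = 5, q = 0, maximum W = -25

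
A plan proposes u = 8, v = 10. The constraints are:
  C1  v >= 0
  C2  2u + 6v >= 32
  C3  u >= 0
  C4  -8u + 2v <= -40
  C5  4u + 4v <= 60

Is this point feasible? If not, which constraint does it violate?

not feasible — violates C5

Constraint C5: 4u + 4v = 72, which is not ≤ 60. All other constraints are satisfied.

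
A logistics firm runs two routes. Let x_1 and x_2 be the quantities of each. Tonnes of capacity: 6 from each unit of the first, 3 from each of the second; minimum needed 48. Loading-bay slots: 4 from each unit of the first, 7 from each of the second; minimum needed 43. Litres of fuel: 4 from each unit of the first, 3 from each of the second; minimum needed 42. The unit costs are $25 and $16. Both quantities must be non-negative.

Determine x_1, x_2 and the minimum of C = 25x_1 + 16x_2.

x_1 = 3, x_2 = 10, minimum C = 235

Vertices and C = 25x_1 + 16x_2:
  (0, 16) → C = 256
  (43/4, 0) → C = 1075/4
  (3, 10) → C = 235
  (165/16, 1/4) → C = 4189/16
The feasible region is unbounded (it extends along (0, 1), (1, 0)), but C strictly increases along every unbounded feasible direction, so there is no improving ray and the minimum is attained at a vertex.

The optimum lies where 6x_1 + 3x_2 = 48 and 4x_1 + 3x_2 = 42.
Solving simultaneously gives x_1 = 3, x_2 = 10.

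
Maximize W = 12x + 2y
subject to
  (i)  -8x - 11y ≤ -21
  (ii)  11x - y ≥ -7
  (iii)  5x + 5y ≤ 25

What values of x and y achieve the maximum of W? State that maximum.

x = 34/3, y = -19/3, maximum W = 370/3

Corner points and W = 12x + 2y:
  (-56/129, 287/129) → W = -98/129
  (34/3, -19/3) → W = 370/3
  (-1/6, 31/6) → W = 25/3

The optimum lies where -8x - 11y = -21 and 5x + 5y = 25.
Solving simultaneously gives x = 34/3, y = -19/3.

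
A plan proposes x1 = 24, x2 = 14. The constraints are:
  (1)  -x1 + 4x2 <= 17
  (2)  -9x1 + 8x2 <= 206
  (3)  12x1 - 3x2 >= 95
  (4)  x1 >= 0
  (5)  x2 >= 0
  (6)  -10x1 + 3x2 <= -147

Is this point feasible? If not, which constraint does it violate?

Constraint (1): -x1 + 4x2 = 32, which is not ≤ 17. All other constraints are satisfied.

not feasible — violates (1)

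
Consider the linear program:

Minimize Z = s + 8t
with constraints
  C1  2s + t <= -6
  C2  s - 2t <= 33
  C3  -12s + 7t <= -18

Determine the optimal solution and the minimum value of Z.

s = -195/17, t = -378/17, minimum Z = -3219/17

Vertices and Z = s + 8t:
  (21/5, -72/5) → Z = -111
  (-12/13, -54/13) → Z = -444/13
  (-195/17, -378/17) → Z = -3219/17

At the optimal vertex, s - 2t = 33 and -12s + 7t = -18.
Solving simultaneously gives s = -195/17, t = -378/17.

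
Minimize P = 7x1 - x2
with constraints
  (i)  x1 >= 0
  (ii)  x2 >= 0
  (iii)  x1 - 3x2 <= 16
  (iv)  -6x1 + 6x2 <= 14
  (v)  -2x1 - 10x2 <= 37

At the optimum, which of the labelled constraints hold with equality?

(i) and (iv)

Corner points and P = 7x1 - x2:
  (0, 0) → P = 0
  (0, 7/3) → P = -7/3
  (16, 0) → P = 112
The feasible region is unbounded (it extends along (3, 1), (1, 1)), but P strictly increases along every unbounded feasible direction, so there is no improving ray and the minimum is attained at a vertex.

The minimum is at (0, 7/3). Substituting into each constraint, equality holds for (i) and (iv); the remaining constraints have slack.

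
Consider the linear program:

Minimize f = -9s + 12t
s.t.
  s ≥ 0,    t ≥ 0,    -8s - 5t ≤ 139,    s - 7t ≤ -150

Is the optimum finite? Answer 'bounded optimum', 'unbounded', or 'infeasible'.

unbounded

From the feasible point (0, 150/7), moving in the direction (7, 1) keeps every constraint satisfied while f decreases without bound.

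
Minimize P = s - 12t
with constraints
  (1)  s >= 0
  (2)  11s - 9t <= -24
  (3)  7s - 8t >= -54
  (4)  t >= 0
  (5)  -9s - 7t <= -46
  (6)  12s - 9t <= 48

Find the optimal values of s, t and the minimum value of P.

Vertices and P = s - 12t:
  (0, 27/4) → P = -81
  (0, 46/7) → P = -552/7
  (294/25, 426/25) → P = -4818/25
  (123/79, 361/79) → P = -4209/79

The optimum lies where 11s - 9t = -24 and 7s - 8t = -54.
Solving simultaneously gives s = 294/25, t = 426/25.

s = 294/25, t = 426/25, minimum P = -4818/25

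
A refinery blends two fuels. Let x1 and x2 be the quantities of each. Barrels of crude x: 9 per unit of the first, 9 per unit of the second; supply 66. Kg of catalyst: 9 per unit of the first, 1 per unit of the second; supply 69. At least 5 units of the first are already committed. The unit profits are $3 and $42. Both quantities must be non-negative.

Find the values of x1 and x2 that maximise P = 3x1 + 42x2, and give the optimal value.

Feasible corners and P = 3x1 + 42x2:
  (22/3, 0) → P = 22
  (5, 0) → P = 15
  (5, 7/3) → P = 113

x1 = 5, x2 = 7/3, maximum P = 113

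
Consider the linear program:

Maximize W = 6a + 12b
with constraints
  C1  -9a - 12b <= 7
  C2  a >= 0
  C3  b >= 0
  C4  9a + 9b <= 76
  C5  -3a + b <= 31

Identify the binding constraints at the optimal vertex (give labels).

C2 and C4

Extreme points and W = 6a + 12b:
  (0, 0) → W = 0
  (0, 76/9) → W = 304/3
  (76/9, 0) → W = 152/3

The maximum is at (0, 76/9). Substituting into each constraint, equality holds for C2 and C4; the remaining constraints have slack.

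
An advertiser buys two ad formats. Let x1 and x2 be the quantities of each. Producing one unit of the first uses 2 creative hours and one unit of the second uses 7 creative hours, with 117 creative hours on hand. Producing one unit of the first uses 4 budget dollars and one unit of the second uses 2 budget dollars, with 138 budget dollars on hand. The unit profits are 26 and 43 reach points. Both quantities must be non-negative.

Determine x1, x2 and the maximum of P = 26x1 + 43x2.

At the optimal vertex, 2x1 + 7x2 = 117 and 4x1 + 2x2 = 138.
Solving simultaneously gives x1 = 61/2, x2 = 8.

x1 = 61/2, x2 = 8, maximum P = 1137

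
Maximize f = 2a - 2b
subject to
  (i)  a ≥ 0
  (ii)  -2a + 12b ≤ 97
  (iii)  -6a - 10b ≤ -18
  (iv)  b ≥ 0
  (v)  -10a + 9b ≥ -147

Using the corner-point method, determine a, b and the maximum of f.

a = 147/10, b = 0, maximum f = 147/5

Vertices and f = 2a - 2b:
  (0, 97/12) → f = -97/6
  (0, 9/5) → f = -18/5
  (879/34, 632/51) → f = 1373/51
  (3, 0) → f = 6
  (147/10, 0) → f = 147/5

The optimum lies where b = 0 and -10a + 9b = -147.
Solving simultaneously gives a = 147/10, b = 0.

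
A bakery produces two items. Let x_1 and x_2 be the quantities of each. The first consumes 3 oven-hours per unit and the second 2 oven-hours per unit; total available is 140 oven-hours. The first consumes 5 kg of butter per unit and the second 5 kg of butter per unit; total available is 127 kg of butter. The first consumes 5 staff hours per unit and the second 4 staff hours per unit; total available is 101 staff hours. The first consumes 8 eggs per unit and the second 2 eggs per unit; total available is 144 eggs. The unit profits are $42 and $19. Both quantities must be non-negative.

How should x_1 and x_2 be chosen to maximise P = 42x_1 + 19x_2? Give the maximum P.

Extreme points and P = 42x_1 + 19x_2:
  (0, 0) → P = 0
  (0, 101/4) → P = 1919/4
  (18, 0) → P = 756
  (17, 4) → P = 790

At the optimal vertex, 5x_1 + 4x_2 = 101 and 8x_1 + 2x_2 = 144.
Solving simultaneously gives x_1 = 17, x_2 = 4.

x_1 = 17, x_2 = 4, maximum P = 790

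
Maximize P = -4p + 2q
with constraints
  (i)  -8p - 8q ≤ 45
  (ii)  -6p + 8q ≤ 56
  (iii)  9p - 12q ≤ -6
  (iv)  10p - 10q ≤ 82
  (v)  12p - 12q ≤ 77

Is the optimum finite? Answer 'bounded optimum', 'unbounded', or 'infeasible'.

Extreme points and P = -4p + 2q:
  (-101/14, 89/56) → P = 897/28
  (-7/2, -17/8) → P = 39/4
  (161/3, 189/4) → P = -721/6
  (83/3, 85/4) → P = -409/6
The feasible region has finitely many vertices and no improving ray; the maximum is 897/28 at (-101/14, 89/56).

bounded optimum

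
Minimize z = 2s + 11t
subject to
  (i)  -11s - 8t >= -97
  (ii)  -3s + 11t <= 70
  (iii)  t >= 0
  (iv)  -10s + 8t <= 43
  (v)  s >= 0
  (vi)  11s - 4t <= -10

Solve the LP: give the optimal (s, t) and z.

s = 0, t = 5/2, minimum z = 55/2

Vertices and z = 2s + 11t:
  (87/86, 571/86) → z = 6455/86
  (170/109, 740/109) → z = 8480/109
  (0, 43/8) → z = 473/8
  (0, 5/2) → z = 55/2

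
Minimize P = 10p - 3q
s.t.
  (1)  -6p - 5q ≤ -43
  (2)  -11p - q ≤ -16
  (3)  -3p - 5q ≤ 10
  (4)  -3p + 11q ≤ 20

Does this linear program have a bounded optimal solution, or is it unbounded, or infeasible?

Feasible corners and P = 10p - 3q:
  (53/3, -63/5) → P = 3217/15
  (373/81, 83/27) → P = 2983/81
The feasible region has finitely many vertices and no improving ray; the minimum is 2983/81 at (373/81, 83/27).

bounded optimum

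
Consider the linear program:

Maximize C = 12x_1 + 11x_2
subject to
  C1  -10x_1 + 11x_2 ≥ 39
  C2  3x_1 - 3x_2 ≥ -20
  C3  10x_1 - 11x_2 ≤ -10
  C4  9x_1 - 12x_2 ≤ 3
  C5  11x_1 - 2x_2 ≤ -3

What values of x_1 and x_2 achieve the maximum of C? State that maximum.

x_1 = 31/27, x_2 = 211/27, maximum C = 2693/27

The binding constraints are 3x_1 - 3x_2 = -20 and 11x_1 - 2x_2 = -3.
Solving simultaneously gives x_1 = 31/27, x_2 = 211/27.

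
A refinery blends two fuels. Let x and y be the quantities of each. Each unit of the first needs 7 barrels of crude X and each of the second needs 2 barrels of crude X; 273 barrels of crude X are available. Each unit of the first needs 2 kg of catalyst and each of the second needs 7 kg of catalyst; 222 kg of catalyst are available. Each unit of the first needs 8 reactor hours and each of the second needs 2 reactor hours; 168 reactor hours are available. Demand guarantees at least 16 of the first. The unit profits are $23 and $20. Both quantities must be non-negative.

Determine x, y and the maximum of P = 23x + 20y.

x = 16, y = 20, maximum P = 768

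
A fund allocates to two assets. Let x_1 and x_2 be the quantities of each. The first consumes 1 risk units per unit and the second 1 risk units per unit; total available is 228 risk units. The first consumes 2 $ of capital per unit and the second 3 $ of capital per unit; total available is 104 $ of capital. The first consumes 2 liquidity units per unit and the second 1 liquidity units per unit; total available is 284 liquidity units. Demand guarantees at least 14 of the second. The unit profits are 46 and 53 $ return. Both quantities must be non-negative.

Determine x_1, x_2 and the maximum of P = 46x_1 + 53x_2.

Feasible corners and P = 46x_1 + 53x_2:
  (0, 104/3) → P = 5512/3
  (0, 14) → P = 742
  (31, 14) → P = 2168

x_1 = 31, x_2 = 14, maximum P = 2168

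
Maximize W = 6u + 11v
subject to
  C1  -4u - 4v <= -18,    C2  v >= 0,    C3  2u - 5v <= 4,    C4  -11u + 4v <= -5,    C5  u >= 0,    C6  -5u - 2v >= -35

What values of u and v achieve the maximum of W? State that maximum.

The optimum lies where -11u + 4v = -5 and -5u - 2v = -35.
Solving simultaneously gives u = 25/7, v = 60/7.

u = 25/7, v = 60/7, maximum W = 810/7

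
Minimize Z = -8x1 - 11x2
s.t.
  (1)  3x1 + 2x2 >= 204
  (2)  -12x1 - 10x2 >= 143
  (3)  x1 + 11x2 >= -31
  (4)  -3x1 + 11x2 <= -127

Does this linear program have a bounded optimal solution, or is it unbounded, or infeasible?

The boundaries 3x1 + 2x2 = 204 and -12x1 - 10x2 = 143 meet at (1163/3, -959/2), but that point violates x1 + 11x2 ≥ -31. Every candidate vertex is excluded by some other constraint, so the feasible region is empty.

infeasible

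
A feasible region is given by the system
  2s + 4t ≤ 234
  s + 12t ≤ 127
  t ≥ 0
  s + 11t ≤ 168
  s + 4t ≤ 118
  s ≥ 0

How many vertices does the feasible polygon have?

5

Pairwise boundary intersections that survive every other constraint:
  (117, 0)
  (116, 1/2)
  (227/2, 9/8)
  (0, 127/12)
  (0, 0)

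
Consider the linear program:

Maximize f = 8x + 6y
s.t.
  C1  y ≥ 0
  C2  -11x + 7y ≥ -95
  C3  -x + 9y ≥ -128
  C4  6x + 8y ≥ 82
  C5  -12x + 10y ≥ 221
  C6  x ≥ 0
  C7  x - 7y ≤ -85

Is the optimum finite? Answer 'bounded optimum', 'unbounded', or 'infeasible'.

From the feasible point (2497/26, 3571/26), moving in the direction (0, 1) keeps every constraint satisfied while f increases without bound.

unbounded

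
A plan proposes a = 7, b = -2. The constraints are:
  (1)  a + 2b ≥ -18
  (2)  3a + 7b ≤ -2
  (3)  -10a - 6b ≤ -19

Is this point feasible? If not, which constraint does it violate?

Constraint (2): 3a + 7b = 7, which is not ≤ -2. All other constraints are satisfied.

not feasible — violates (2)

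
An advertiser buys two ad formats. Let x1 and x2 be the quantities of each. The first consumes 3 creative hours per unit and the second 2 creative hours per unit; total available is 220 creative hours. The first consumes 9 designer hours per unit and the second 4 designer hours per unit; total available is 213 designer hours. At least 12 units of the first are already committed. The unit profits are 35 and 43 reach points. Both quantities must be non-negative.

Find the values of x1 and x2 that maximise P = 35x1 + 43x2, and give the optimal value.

Vertices and P = 35x1 + 43x2:
  (71/3, 0) → P = 2485/3
  (12, 0) → P = 420
  (12, 105/4) → P = 6195/4

x1 = 12, x2 = 105/4, maximum P = 6195/4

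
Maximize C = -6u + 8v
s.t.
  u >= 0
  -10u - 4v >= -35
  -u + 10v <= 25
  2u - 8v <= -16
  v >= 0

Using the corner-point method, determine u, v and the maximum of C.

Corner points and C = -6u + 8v:
  (0, 5/2) → C = 20
  (0, 2) → C = 16
  (125/52, 285/104) → C = 15/2
  (27/11, 115/44) → C = 68/11

The binding constraints are u = 0 and -u + 10v = 25.
Solving simultaneously gives u = 0, v = 5/2.

u = 0, v = 5/2, maximum C = 20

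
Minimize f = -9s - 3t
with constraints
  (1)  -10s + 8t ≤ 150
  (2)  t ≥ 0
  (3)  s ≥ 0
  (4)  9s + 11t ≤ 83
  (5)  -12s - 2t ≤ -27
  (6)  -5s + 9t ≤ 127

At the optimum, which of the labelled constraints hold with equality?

(2) and (4)

Corner points and f = -9s - 3t:
  (83/9, 0) → f = -83
  (9/4, 0) → f = -81/4
  (131/114, 251/38) → f = -573/19

The minimum is at (83/9, 0). Substituting into each constraint, equality holds for (2) and (4); the remaining constraints have slack.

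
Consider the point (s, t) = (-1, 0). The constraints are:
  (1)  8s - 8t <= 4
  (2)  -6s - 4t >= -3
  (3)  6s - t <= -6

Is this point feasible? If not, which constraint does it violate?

feasible

(1): -8 ≤ 4 ✓
(2): 6 ≥ -3 ✓
(3): -6 ≤ -6 ✓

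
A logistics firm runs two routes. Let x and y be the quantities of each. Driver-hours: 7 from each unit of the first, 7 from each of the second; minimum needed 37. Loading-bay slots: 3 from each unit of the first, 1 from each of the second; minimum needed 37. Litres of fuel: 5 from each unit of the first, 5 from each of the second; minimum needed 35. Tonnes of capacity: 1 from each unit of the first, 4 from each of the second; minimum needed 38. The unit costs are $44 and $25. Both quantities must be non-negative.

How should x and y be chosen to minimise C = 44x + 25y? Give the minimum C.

x = 10, y = 7, minimum C = 615

Extreme points and C = 44x + 25y:
  (0, 37) → C = 925
  (38, 0) → C = 1672
  (10, 7) → C = 615
The feasible region is unbounded (it extends along (0, 1), (1, 0)), but C strictly increases along every unbounded feasible direction, so there is no improving ray and the minimum is attained at a vertex.

The binding constraints are 3x + y = 37 and x + 4y = 38.
Solving simultaneously gives x = 10, y = 7.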